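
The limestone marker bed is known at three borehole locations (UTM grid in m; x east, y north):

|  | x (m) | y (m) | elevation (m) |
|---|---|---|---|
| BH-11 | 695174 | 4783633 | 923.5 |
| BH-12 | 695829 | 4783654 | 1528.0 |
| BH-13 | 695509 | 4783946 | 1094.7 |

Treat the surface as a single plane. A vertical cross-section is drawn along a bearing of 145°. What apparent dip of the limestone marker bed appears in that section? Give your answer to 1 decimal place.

42.4°

Two edge vectors: BH-11→BH-12 = (655, 21, 604.5), BH-11→BH-13 = (335, 313, 171.2).
Normal n = (BH-11→BH-12) × (BH-11→BH-13) = (-185613.3, 90371.5, 197980).
So ∂z/∂x = −n_x/n_z = 0.93754 and ∂z/∂y = −n_y/n_z = −0.45647.
Unit vector along 145° is (sin 145°, cos 145°) = (0.5736, -0.8192).
Slope in that direction = a·(0.5736) + b·(-0.8192) = 0.91166.
Apparent dip = arctan|0.91166| = 42.4° (true dip is 46.2°, so apparent ≤ true as expected).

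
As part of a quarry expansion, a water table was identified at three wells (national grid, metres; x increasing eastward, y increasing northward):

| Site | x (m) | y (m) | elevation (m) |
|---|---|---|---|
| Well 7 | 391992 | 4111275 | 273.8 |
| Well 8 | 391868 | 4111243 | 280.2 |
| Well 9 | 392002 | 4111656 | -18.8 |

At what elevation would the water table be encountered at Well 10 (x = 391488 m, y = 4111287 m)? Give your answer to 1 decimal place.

190.2 m

Let the plane be z = a·x + b·y + c.
Well 8−Well 7: −124a − 32b = 6.4;  Well 9−Well 7: 10a + 381b = −292.6.
Solving gives a = 0.147574802, b = −0.771852357.
Then c = 273.8 − a·391992 − b·4111275 = 3115722.96.
At (391488, 4111287): z = 57773.8 − 3173306.6 + 3115722.96 = 190.2 m.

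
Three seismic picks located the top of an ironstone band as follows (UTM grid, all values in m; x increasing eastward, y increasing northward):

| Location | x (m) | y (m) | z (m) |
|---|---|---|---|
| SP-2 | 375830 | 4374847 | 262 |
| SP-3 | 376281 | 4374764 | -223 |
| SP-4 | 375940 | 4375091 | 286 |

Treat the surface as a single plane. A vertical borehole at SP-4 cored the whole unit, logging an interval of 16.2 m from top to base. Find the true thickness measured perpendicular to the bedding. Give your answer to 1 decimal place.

10.8 m

Let the plane be z = a·x + b·y + c.
SP-3−SP-2: 451a − 83b = −485;  SP-4−SP-2: 110a + 244b = 24.
Solving gives a = −0.97629, b = 0.53849.
|∇z| = √(a²+b²) = 1.11495, so dip δ = arctan(1.11495) = 48.11°.
True thickness = vertical thickness × cos δ = 16.2 × cos 48.11° = 10.8 m.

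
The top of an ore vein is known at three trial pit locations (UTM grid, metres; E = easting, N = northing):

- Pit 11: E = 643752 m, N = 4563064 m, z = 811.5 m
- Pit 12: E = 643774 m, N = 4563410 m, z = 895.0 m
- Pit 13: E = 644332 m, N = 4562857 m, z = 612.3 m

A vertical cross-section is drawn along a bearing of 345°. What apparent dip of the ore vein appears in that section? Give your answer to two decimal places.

Two edge vectors: Pit 11→Pit 12 = (22, 346, 83.5), Pit 11→Pit 13 = (580, -207, -199.2).
Normal n = (Pit 11→Pit 12) × (Pit 11→Pit 13) = (-51638.7, 52812.4, -205234).
So ∂z/∂E = −n_x/n_z = −0.25161 and ∂z/∂N = −n_y/n_z = 0.25733.
Unit vector along 345° is (sin 345°, cos 345°) = (-0.2588, 0.9659).
Slope in that direction = a·(-0.2588) + b·(0.9659) = 0.31368.
Apparent dip = arctan|0.31368| = 17.42° (true dip is 19.8°, so apparent ≤ true as expected).

17.42°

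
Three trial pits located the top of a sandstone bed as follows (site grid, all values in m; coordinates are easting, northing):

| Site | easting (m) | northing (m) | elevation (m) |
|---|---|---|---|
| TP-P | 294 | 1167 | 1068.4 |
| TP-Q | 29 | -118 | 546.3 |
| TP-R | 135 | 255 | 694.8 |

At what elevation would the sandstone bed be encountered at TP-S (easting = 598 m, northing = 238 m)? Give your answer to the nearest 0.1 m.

638.9 m

Let the plane be z = a·easting + b·northing + c.
TP-Q−TP-P: −265a − 1285b = −522.1;  TP-R−TP-P: −159a − 912b = −373.6.
Solving gives a = −0.104932, b = 0.427943.
Then c = 1068.4 − a·294 − b·1167 = 599.84.
At (598, 238): z = −62.7 + 101.9 + 599.84 = 638.9 m.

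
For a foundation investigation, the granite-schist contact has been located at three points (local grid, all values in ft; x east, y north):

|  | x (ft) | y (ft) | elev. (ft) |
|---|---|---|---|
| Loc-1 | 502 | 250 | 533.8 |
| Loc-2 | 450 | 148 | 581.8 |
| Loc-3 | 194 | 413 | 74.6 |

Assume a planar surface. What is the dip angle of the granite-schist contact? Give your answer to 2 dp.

Let the plane be z = a·x + b·y + c.
Loc-2−Loc-1: −52a − 102b = 48;  Loc-3−Loc-1: −308a + 163b = −459.2.
Solving gives a = 0.97800, b = −0.96918.
Gradient magnitude |∇z| = √(a² + b²) = √(0.95649 + 0.93930) = 1.37688.
True dip = arctan(1.37688) = 54.01°, dipping toward NW (azimuth ≈ 315°).

54.01°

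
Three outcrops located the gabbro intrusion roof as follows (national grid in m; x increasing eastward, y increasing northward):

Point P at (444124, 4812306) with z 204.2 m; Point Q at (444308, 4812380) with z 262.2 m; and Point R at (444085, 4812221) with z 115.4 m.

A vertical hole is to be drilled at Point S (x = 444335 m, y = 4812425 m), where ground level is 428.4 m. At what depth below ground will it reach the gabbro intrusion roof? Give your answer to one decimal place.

120.0 m

Two edge vectors: Point P→Point Q = (184, 74, 58), Point P→Point R = (-39, -85, -88.8).
Normal n = (Point P→Point Q) × (Point P→Point R) = (-1641.2, 14077.2, -12754).
So ∂z/∂x = −n_x/n_z = −0.128681198 and ∂z/∂y = −n_y/n_z = 1.103747844.
Intercept c from Point P: 204.2 + 57150.41 − 5311572.37 = −5254217.76.
At (444335, 4812425): z_contact = −57177.56 + 5311703.72 − 5254217.76 = 308.39 m.
Depth below ground = 428.4 − 308.39 = 120.0 m.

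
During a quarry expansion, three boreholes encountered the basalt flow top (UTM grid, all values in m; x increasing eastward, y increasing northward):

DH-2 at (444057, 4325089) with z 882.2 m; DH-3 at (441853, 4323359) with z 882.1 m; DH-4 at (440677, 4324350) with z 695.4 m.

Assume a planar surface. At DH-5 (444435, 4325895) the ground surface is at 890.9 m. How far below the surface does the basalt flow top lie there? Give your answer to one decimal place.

58.3 m

Let the plane be z = a·x + b·y + c.
DH-3−DH-2: −2204a − 1730b = −0.1;  DH-4−DH-2: −3380a − 739b = −186.8.
Solving gives a = 0.076586244, b = −0.097512186.
Then c = 882.2 − a·444057 − b·4325089 = 388622.43.
At (444435, 4325895): z_contact = 34037.61 − 421827.48 + 388622.43 = 832.55 m.
Depth below ground = 890.9 − 832.55 = 58.3 m.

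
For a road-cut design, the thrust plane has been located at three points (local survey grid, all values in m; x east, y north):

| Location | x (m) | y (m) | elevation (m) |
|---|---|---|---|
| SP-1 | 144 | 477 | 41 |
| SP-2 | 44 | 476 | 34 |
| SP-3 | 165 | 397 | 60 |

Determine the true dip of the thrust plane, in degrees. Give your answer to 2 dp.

12.96°

Two edge vectors: SP-1→SP-2 = (-100, -1, -7), SP-1→SP-3 = (21, -80, 19).
Normal n = (SP-1→SP-2) × (SP-1→SP-3) = (-579, 1753, 8021).
So ∂z/∂x = −n_x/n_z = 0.07219 and ∂z/∂y = −n_y/n_z = −0.21855.
Gradient magnitude |∇z| = √(a² + b²) = √(0.00521 + 0.04776) = 0.23016.
True dip = arctan(0.23016) = 12.96°, dipping toward NNW (azimuth ≈ 342°).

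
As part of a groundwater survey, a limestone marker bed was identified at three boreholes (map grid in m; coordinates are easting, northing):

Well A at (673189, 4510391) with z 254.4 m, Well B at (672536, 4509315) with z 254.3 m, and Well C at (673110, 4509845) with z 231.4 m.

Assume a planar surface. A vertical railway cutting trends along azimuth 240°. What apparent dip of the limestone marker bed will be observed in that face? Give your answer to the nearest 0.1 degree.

2.9°

Let the plane be z = a·easting + b·northing + c.
Well B−Well A: −653a − 1076b = −0.1;  Well C−Well A: −79a − 546b = −23.
Solving gives a = −0.09094, b = 0.05528.
Unit vector along 240° is (sin 240°, cos 240°) = (-0.8660, -0.5000).
Slope in that direction = a·(-0.8660) + b·(-0.5000) = 0.05112.
Apparent dip = arctan|0.05112| = 2.9° (true dip is 6.1°, so apparent ≤ true as expected).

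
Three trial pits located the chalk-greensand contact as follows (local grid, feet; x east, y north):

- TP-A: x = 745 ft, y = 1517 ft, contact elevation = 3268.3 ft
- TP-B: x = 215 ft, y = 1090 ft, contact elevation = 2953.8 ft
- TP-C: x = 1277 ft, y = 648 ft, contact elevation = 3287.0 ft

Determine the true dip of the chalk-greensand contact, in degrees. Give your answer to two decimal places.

Let the plane be z = a·x + b·y + c.
TP-B−TP-A: −530a − 427b = −314.5;  TP-C−TP-A: 532a − 869b = 18.7.
Solving gives a = 0.40900, b = 0.22887.
Gradient magnitude |∇z| = √(a² + b²) = √(0.16728 + 0.05238) = 0.46869.
True dip = arctan(0.46869) = 25.11°, dipping toward WSW (azimuth ≈ 241°).

25.11°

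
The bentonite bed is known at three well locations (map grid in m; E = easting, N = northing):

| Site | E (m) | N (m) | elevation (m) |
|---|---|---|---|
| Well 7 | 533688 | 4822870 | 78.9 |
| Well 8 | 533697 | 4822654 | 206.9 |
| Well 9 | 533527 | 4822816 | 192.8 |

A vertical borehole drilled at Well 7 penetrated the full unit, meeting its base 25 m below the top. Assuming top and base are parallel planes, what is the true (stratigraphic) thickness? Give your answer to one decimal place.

Two edge vectors: Well 7→Well 8 = (9, -216, 128), Well 7→Well 9 = (-161, -54, 113.9).
Normal n = (Well 7→Well 8) × (Well 7→Well 9) = (-17690.4, -21633.1, -35262).
So ∂z/∂E = −n_x/n_z = −0.50168 and ∂z/∂N = −n_y/n_z = −0.61350.
|∇z| = √(a²+b²) = 0.79251, so dip δ = arctan(0.79251) = 38.40°.
True thickness = vertical thickness × cos δ = 25 × cos 38.40° = 19.6 m.

19.6 m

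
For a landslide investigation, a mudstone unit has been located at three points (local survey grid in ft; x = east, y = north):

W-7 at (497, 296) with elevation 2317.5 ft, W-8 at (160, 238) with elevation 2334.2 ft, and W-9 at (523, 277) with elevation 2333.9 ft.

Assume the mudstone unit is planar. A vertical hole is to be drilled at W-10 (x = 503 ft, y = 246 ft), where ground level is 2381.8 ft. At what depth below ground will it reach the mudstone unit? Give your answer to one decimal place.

Two edge vectors: W-7→W-8 = (-337, -58, 16.7), W-7→W-9 = (26, -19, 16.4).
Normal n = (W-7→W-8) × (W-7→W-9) = (-633.9, 5961, 7911).
So ∂z/∂x = −n_x/n_z = 0.08013 and ∂z/∂y = −n_y/n_z = −0.75351.
Intercept c from W-7: 2317.5 − 39.82 + 223.04 = 2500.71.
At (503, 246): z_contact = 40.30 − 185.36 + 2500.71 = 2355.66 ft.
Depth below ground = 2381.8 − 2355.66 = 26.1 ft.

26.1 ft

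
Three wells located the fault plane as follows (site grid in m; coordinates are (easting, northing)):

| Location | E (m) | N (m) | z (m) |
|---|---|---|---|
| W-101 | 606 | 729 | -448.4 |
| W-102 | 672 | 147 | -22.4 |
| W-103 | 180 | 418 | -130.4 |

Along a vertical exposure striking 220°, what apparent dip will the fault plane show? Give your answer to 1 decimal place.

Let the plane be z = a·E + b·N + c.
W-102−W-101: 66a − 582b = 426;  W-103−W-101: −426a − 311b = 318.
Solving gives a = −0.19590, b = −0.75417.
Unit vector along 220° is (sin 220°, cos 220°) = (-0.6428, -0.7660).
Slope in that direction = a·(-0.6428) + b·(-0.7660) = 0.70365.
Apparent dip = arctan|0.70365| = 35.1° (true dip is 37.9°, so apparent ≤ true as expected).

35.1°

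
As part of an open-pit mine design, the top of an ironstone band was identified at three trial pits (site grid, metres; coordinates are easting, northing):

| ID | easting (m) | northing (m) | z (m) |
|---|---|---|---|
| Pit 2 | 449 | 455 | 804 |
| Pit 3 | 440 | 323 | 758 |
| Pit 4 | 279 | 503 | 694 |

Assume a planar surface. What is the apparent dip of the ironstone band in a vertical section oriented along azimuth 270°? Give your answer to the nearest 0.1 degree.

Let the plane be z = a·easting + b·northing + c.
Pit 3−Pit 2: −9a − 132b = −46;  Pit 4−Pit 2: −170a + 48b = −110.
Solving gives a = 0.73137, b = 0.29862.
Unit vector along 270° is (sin 270°, cos 270°) = (-1.0000, -0.0000).
Slope in that direction = a·(-1.0000) + b·(-0.0000) = −0.73137.
Apparent dip = arctan|0.73137| = 36.2° (true dip is 38.3°, so apparent ≤ true as expected).

36.2°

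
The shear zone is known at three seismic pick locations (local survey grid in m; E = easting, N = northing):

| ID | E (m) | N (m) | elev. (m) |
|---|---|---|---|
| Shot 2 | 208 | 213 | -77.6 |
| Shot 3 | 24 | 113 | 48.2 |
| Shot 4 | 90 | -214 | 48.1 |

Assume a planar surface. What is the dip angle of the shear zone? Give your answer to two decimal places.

32.15°

Two edge vectors: Shot 2→Shot 3 = (-184, -100, 125.8), Shot 2→Shot 4 = (-118, -427, 125.7).
Normal n = (Shot 2→Shot 3) × (Shot 2→Shot 4) = (41146.6, 8284.4, 66768).
So ∂z/∂E = −n_x/n_z = −0.61626 and ∂z/∂N = −n_y/n_z = −0.12408.
Gradient magnitude |∇z| = √(a² + b²) = √(0.37978 + 0.01540) = 0.62863.
True dip = arctan(0.62863) = 32.15°, dipping toward ENE (azimuth ≈ 079°).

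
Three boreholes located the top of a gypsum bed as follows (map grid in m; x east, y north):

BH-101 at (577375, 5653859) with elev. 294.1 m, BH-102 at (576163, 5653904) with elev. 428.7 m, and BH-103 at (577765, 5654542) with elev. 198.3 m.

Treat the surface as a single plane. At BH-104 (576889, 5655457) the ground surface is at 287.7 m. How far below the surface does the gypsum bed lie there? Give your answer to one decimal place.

Let the plane be z = a·x + b·y + c.
BH-102−BH-101: −1212a + 45b = 134.6;  BH-103−BH-101: 390a + 683b = −95.8.
Solving gives a = −0.113850187, b = −0.075253920.
Then c = 294.1 − a·577375 − b·5653859 = 491503.40.
At (576889, 5655457): z_contact = −65678.92 − 425595.31 + 491503.40 = 229.18 m.
Depth below ground = 287.7 − 229.18 = 58.5 m.

58.5 m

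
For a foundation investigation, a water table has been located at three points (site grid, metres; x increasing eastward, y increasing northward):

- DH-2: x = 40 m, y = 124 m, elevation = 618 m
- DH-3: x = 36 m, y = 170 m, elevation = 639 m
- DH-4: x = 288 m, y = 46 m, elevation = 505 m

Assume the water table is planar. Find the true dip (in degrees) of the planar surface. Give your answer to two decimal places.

Two edge vectors: DH-2→DH-3 = (-4, 46, 21), DH-2→DH-4 = (248, -78, -113).
Normal n = (DH-2→DH-3) × (DH-2→DH-4) = (-3560, 4756, -11096).
So ∂z/∂x = −n_x/n_z = −0.32084 and ∂z/∂y = −n_y/n_z = 0.42862.
Gradient magnitude |∇z| = √(a² + b²) = √(0.10294 + 0.18372) = 0.53540.
True dip = arctan(0.53540) = 28.16°, dipping toward SE (azimuth ≈ 143°).

28.16°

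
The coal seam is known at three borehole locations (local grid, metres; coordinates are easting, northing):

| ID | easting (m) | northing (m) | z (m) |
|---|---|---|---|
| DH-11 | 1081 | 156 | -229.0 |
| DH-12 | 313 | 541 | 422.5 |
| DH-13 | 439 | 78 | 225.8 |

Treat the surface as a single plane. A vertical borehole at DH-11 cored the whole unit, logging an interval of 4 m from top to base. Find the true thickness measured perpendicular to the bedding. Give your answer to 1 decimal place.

3.2 m

Two edge vectors: DH-11→DH-12 = (-768, 385, 651.5), DH-11→DH-13 = (-642, -78, 454.8).
Normal n = (DH-11→DH-12) × (DH-11→DH-13) = (225915, -68976.6, 307074).
So ∂z/∂easting = −n_x/n_z = −0.73570 and ∂z/∂northing = −n_y/n_z = 0.22463.
|∇z| = √(a²+b²) = 0.76923, so dip δ = arctan(0.76923) = 37.57°.
True thickness = vertical thickness × cos δ = 4 × cos 37.57° = 3.2 m.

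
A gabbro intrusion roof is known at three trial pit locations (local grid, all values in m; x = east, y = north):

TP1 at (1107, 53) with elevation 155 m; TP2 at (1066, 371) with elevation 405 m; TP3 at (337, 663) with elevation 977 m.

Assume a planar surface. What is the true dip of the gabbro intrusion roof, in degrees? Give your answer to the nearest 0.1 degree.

41.2°

Two edge vectors: TP1→TP2 = (-41, 318, 250), TP1→TP3 = (-770, 610, 822).
Normal n = (TP1→TP2) × (TP1→TP3) = (108896, -158798, 219850).
So ∂z/∂x = −n_x/n_z = −0.49532 and ∂z/∂y = −n_y/n_z = 0.72230.
Gradient magnitude |∇z| = √(a² + b²) = √(0.24534 + 0.52172) = 0.87582.
True dip = arctan(0.87582) = 41.2°, dipping toward SE (azimuth ≈ 146°).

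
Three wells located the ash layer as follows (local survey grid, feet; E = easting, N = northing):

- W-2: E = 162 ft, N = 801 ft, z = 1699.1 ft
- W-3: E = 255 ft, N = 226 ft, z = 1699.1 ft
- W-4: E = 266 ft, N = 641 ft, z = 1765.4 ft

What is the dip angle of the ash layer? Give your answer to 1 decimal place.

Two edge vectors: W-2→W-3 = (93, -575, 0), W-2→W-4 = (104, -160, 66.3).
Normal n = (W-2→W-3) × (W-2→W-4) = (-38122.5, -6165.9, 44920).
So ∂z/∂E = −n_x/n_z = 0.84868 and ∂z/∂N = −n_y/n_z = 0.13726.
Gradient magnitude |∇z| = √(a² + b²) = √(0.72025 + 0.01884) = 0.85970.
True dip = arctan(0.85970) = 40.7°, dipping toward W (azimuth ≈ 261°).

40.7°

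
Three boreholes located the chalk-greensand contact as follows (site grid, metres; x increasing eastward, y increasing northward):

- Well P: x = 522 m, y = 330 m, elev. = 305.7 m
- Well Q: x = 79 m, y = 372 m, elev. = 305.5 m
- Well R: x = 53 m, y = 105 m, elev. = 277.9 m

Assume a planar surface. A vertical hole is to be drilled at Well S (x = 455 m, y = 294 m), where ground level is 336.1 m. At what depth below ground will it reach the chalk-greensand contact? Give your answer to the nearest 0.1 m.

Two edge vectors: Well P→Well Q = (-443, 42, -0.2), Well P→Well R = (-469, -225, -27.8).
Normal n = (Well P→Well Q) × (Well P→Well R) = (-1212.6, -12221.6, 119373).
So ∂z/∂x = −n_x/n_z = 0.01016 and ∂z/∂y = −n_y/n_z = 0.10238.
Intercept c from Well P: 305.7 − 5.30 − 33.79 = 266.61.
At (455, 294): z_contact = 4.62 + 30.10 + 266.61 = 301.33 m.
Depth below ground = 336.1 − 301.33 = 34.8 m.

34.8 m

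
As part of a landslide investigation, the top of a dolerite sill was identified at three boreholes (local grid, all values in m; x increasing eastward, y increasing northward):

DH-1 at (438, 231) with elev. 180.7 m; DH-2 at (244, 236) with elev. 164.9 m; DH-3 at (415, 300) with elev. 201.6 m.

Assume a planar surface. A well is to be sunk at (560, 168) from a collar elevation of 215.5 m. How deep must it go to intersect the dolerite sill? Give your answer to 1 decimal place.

44.8 m

Two edge vectors: DH-1→DH-2 = (-194, 5, -15.8), DH-1→DH-3 = (-23, 69, 20.9).
Normal n = (DH-1→DH-2) × (DH-1→DH-3) = (1194.7, 4418, -13271).
So ∂z/∂x = −n_x/n_z = 0.09002 and ∂z/∂y = −n_y/n_z = 0.33291.
Intercept c from DH-1: 180.7 − 39.43 − 76.90 = 64.37.
At (560, 168): z_contact = 50.41 + 55.93 + 64.37 = 170.71 m.
Depth below ground = 215.5 − 170.71 = 44.8 m.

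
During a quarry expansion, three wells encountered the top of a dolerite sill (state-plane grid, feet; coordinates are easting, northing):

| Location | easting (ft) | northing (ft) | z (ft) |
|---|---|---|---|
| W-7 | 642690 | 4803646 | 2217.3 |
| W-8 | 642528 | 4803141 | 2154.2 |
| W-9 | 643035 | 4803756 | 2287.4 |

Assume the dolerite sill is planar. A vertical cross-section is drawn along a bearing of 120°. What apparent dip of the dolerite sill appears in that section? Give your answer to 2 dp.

Let the plane be z = a·easting + b·northing + c.
W-8−W-7: −162a − 505b = −63.1;  W-9−W-7: 345a + 110b = 70.1.
Solving gives a = 0.18196, b = 0.06658.
Unit vector along 120° is (sin 120°, cos 120°) = (0.8660, -0.5000).
Slope in that direction = a·(0.8660) + b·(-0.5000) = 0.12429.
Apparent dip = arctan|0.12429| = 7.09° (true dip is 11.0°, so apparent ≤ true as expected).

7.09°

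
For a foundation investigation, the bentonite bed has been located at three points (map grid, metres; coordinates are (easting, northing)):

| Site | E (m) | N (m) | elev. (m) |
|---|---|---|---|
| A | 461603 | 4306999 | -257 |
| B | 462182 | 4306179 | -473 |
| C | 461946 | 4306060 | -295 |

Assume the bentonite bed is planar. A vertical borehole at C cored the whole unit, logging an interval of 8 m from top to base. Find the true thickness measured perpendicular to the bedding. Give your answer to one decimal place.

6.6 m

Two edge vectors: A→B = (579, -820, -216), A→C = (343, -939, -38).
Normal n = (A→B) × (A→C) = (-171664, -52086, -262421).
So ∂z/∂E = −n_x/n_z = −0.65415 and ∂z/∂N = −n_y/n_z = −0.19848.
|∇z| = √(a²+b²) = 0.68360, so dip δ = arctan(0.68360) = 34.36°.
True thickness = vertical thickness × cos δ = 8 × cos 34.36° = 6.6 m.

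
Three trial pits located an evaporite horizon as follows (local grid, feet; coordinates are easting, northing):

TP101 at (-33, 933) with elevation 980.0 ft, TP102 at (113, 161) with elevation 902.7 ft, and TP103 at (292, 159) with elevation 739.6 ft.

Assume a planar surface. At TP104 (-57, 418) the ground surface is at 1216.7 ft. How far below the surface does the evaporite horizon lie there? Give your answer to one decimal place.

177.6 ft

Let the plane be z = a·easting + b·northing + c.
TP102−TP101: 146a − 772b = −77.3;  TP103−TP101: 325a − 774b = −240.4.
Solving gives a = −0.91198, b = −0.07234.
Then c = 980 − a·-33 − b·933 = 1017.40.
At (-57, 418): z_contact = 51.98 − 30.24 + 1017.40 = 1039.14 ft.
Depth below ground = 1216.7 − 1039.14 = 177.6 ft.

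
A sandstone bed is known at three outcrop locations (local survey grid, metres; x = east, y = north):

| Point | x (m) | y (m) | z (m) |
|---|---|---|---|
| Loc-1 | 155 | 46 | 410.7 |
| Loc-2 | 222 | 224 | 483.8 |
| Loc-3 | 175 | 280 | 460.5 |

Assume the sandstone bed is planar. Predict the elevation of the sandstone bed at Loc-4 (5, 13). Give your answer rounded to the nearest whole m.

Let the plane be z = a·x + b·y + c.
Loc-2−Loc-1: 67a + 178b = 73.1;  Loc-3−Loc-1: 20a + 234b = 49.8.
Solving gives a = 0.68006, b = 0.15470.
Then c = 410.7 − a·155 − b·46 = 298.17.
At (5, 13): z = 3.4 + 2.0 + 298.17 = 303.6 m.

304 m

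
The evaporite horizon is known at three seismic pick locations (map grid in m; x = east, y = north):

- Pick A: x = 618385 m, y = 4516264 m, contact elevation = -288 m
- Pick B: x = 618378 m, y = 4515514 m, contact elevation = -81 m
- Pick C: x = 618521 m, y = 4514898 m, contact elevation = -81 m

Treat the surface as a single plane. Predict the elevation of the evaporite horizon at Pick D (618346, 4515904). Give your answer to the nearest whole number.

Two edge vectors: Pick A→Pick B = (-7, -750, 207), Pick A→Pick C = (136, -1366, 207).
Normal n = (Pick A→Pick B) × (Pick A→Pick C) = (127512, 29601, 111562).
So ∂z/∂x = −n_x/n_z = −1.14296983 and ∂z/∂y = −n_y/n_z = −0.26533228.
Intercept c from Pick A: -288 + 706795.40 + 1198310.63 = 1904818.03.
At (618346, 4515904): z = −706750.8 − 1198215.1 + 1904818.03 = -147.9 m.

-148 m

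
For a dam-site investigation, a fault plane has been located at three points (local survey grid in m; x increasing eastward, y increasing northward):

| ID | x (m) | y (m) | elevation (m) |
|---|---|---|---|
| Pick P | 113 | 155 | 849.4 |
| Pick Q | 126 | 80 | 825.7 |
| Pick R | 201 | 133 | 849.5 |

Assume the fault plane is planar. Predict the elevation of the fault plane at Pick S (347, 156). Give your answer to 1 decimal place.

869.3 m

Let the plane be z = a·x + b·y + c.
Pick Q−Pick P: 13a − 75b = −23.7;  Pick R−Pick P: 88a − 22b = 0.1.
Solving gives a = 0.08377, b = 0.33052.
Then c = 849.4 − a·113 − b·155 = 788.70.
At (347, 156): z = 29.1 + 51.6 + 788.70 = 869.3 m.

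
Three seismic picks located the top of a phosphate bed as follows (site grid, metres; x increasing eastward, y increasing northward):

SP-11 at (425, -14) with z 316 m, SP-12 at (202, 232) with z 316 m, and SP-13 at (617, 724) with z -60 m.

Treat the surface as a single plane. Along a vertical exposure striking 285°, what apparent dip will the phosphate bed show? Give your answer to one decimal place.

Let the plane be z = a·x + b·y + c.
SP-12−SP-11: −223a + 246b = 0;  SP-13−SP-11: 192a + 738b = −376.
Solving gives a = −0.43670, b = −0.39587.
Unit vector along 285° is (sin 285°, cos 285°) = (-0.9659, 0.2588).
Slope in that direction = a·(-0.9659) + b·(0.2588) = 0.31936.
Apparent dip = arctan|0.31936| = 17.7° (true dip is 30.5°, so apparent ≤ true as expected).

17.7°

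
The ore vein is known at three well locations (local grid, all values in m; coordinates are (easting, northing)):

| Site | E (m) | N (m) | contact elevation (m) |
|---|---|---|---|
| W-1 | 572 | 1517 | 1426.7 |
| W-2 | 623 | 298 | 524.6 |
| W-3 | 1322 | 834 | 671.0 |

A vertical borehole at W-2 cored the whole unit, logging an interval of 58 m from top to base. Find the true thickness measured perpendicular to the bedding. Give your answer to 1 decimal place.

Two edge vectors: W-1→W-2 = (51, -1219, -902.1), W-1→W-3 = (750, -683, -755.7).
Normal n = (W-1→W-2) × (W-1→W-3) = (305064, -638034.3, 879417).
So ∂z/∂E = −n_x/n_z = −0.34689 and ∂z/∂N = −n_y/n_z = 0.72552.
|∇z| = √(a²+b²) = 0.80419, so dip δ = arctan(0.80419) = 38.81°.
True thickness = vertical thickness × cos δ = 58 × cos 38.81° = 45.2 m.

45.2 m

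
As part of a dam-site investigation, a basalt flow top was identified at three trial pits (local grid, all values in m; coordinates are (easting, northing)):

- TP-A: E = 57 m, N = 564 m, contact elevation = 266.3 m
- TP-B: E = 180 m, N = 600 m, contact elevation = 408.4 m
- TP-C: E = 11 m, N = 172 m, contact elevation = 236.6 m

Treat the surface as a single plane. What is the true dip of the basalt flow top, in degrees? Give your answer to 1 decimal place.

Two edge vectors: TP-A→TP-B = (123, 36, 142.1), TP-A→TP-C = (-46, -392, -29.7).
Normal n = (TP-A→TP-B) × (TP-A→TP-C) = (54634, -2883.5, -46560).
So ∂z/∂E = −n_x/n_z = 1.17341 and ∂z/∂N = −n_y/n_z = −0.06193.
Gradient magnitude |∇z| = √(a² + b²) = √(1.37689 + 0.00384) = 1.17504.
True dip = arctan(1.17504) = 49.6°, dipping toward W (azimuth ≈ 273°).

49.6°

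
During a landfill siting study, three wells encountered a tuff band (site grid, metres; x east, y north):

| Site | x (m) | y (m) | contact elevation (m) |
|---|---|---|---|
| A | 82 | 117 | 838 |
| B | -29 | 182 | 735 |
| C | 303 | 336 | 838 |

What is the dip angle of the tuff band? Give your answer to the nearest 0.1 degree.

Let the plane be z = a·x + b·y + c.
B−A: −111a + 65b = −103;  C−A: 221a + 219b = 0.
Solving gives a = 0.58326, b = −0.58859.
Gradient magnitude |∇z| = √(a² + b²) = √(0.34019 + 0.34643) = 0.82863.
True dip = arctan(0.82863) = 39.6°, dipping toward NW (azimuth ≈ 315°).

39.6°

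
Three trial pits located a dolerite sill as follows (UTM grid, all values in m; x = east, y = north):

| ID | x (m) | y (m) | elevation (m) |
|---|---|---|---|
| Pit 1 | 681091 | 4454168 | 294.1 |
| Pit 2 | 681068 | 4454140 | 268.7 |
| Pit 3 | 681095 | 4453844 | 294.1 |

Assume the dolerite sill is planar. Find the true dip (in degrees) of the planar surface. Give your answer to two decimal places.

47.42°

Two edge vectors: Pit 1→Pit 2 = (-23, -28, -25.4), Pit 1→Pit 3 = (4, -324, 0).
Normal n = (Pit 1→Pit 2) × (Pit 1→Pit 3) = (-8229.6, -101.6, 7564).
So ∂z/∂x = −n_x/n_z = 1.08800 and ∂z/∂y = −n_y/n_z = 0.01343.
Gradient magnitude |∇z| = √(a² + b²) = √(1.18373 + 0.00018) = 1.08808.
True dip = arctan(1.08808) = 47.42°, dipping toward W (azimuth ≈ 269°).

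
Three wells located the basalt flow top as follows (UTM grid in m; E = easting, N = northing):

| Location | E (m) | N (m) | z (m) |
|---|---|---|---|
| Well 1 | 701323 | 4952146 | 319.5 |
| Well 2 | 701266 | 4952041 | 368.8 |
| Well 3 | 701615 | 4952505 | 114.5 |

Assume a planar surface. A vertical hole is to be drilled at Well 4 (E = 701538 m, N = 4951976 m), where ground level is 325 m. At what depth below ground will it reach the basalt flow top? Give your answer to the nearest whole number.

Let the plane be z = a·E + b·N + c.
Well 2−Well 1: −57a − 105b = 49.3;  Well 3−Well 1: 292a + 359b = −205.
Solving gives a = −0.37523782, b = −0.26582328.
Then c = 319.5 − a·701323 − b·4952146 = 1579878.11.
At (701538, 4951976): z_contact = −263243.6 − 1316350.5 + 1579878.11 = 284.0 m.
Depth below ground = 325 − 284.0 = 41 m.

41 m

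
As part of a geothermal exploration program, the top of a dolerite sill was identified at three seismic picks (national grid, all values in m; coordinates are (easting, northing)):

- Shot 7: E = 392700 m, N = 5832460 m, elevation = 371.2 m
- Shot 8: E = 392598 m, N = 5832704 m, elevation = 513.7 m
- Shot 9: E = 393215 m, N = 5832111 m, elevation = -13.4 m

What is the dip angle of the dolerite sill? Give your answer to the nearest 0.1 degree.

31.8°

Let the plane be z = a·E + b·N + c.
Shot 8−Shot 7: −102a + 244b = 142.5;  Shot 9−Shot 7: 515a − 349b = −384.6.
Solving gives a = −0.48977, b = 0.37928.
Gradient magnitude |∇z| = √(a² + b²) = √(0.23988 + 0.14385) = 0.61946.
True dip = arctan(0.61946) = 31.8°, dipping toward SE (azimuth ≈ 128°).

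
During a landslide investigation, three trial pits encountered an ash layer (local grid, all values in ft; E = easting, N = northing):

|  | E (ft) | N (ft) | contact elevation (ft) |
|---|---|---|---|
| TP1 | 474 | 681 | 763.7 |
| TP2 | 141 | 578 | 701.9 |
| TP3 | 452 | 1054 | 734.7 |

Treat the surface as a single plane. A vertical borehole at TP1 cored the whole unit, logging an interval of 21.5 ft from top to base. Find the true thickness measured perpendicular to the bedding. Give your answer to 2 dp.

Let the plane be z = a·E + b·N + c.
TP2−TP1: −333a − 103b = −61.8;  TP3−TP1: −22a + 373b = −29.
Solving gives a = 0.20588, b = −0.06561.
|∇z| = √(a²+b²) = 0.21608, so dip δ = arctan(0.21608) = 12.19°.
True thickness = vertical thickness × cos δ = 21.5 × cos 12.19° = 21.02 ft.

21.02 ft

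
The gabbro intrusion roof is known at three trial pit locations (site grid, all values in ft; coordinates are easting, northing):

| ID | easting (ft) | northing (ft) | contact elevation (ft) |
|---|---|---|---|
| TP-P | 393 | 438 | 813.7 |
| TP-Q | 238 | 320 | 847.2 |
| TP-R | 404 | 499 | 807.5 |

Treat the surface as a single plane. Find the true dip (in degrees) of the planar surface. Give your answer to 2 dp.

Two edge vectors: TP-P→TP-Q = (-155, -118, 33.5), TP-P→TP-R = (11, 61, -6.2).
Normal n = (TP-P→TP-Q) × (TP-P→TP-R) = (-1311.9, -592.5, -8157).
So ∂z/∂easting = −n_x/n_z = −0.16083 and ∂z/∂northing = −n_y/n_z = −0.07264.
Gradient magnitude |∇z| = √(a² + b²) = √(0.02587 + 0.00528) = 0.17647.
True dip = arctan(0.17647) = 10.01°, dipping toward ENE (azimuth ≈ 066°).

10.01°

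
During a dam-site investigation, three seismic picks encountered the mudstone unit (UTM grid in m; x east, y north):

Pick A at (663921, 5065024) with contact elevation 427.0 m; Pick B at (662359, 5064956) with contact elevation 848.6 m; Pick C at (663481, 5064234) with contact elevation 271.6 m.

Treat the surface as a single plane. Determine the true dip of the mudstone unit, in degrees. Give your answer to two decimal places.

24.51°

Two edge vectors: Pick A→Pick B = (-1562, -68, 421.6), Pick A→Pick C = (-440, -790, -155.4).
Normal n = (Pick A→Pick B) × (Pick A→Pick C) = (343631.2, -428238.8, 1204060).
So ∂z/∂x = −n_x/n_z = −0.28539 and ∂z/∂y = −n_y/n_z = 0.35566.
Gradient magnitude |∇z| = √(a² + b²) = √(0.08145 + 0.12650) = 0.45601.
True dip = arctan(0.45601) = 24.51°, dipping toward SE (azimuth ≈ 141°).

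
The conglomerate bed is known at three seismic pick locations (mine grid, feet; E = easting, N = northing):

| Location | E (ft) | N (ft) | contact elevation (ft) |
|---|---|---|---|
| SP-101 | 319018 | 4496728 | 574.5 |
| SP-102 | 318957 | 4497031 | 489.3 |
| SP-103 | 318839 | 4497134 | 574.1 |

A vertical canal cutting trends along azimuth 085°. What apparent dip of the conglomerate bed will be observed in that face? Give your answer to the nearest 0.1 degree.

50.4°

Two edge vectors: SP-101→SP-102 = (-61, 303, -85.2), SP-101→SP-103 = (-179, 406, -0.4).
Normal n = (SP-101→SP-102) × (SP-101→SP-103) = (34470, 15226.4, 29471).
So ∂z/∂E = −n_x/n_z = −1.16962 and ∂z/∂N = −n_y/n_z = −0.51666.
Unit vector along 085° is (sin 85°, cos 85°) = (0.9962, 0.0872).
Slope in that direction = a·(0.9962) + b·(0.0872) = −1.21020.
Apparent dip = arctan|1.21020| = 50.4° (true dip is 52.0°, so apparent ≤ true as expected).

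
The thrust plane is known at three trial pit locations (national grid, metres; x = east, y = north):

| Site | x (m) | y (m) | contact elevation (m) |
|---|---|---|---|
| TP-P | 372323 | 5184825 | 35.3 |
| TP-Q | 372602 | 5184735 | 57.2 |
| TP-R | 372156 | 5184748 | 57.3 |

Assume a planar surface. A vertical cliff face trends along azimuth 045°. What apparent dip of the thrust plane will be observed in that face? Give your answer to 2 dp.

Two edge vectors: TP-P→TP-Q = (279, -90, 21.9), TP-P→TP-R = (-167, -77, 22).
Normal n = (TP-P→TP-Q) × (TP-P→TP-R) = (-293.7, -9795.3, -36513).
So ∂z/∂x = −n_x/n_z = −0.00804 and ∂z/∂y = −n_y/n_z = −0.26827.
Unit vector along 045° is (sin 45°, cos 45°) = (0.7071, 0.7071).
Slope in that direction = a·(0.7071) + b·(0.7071) = −0.19538.
Apparent dip = arctan|0.19538| = 11.06° (true dip is 15.0°, so apparent ≤ true as expected).

11.06°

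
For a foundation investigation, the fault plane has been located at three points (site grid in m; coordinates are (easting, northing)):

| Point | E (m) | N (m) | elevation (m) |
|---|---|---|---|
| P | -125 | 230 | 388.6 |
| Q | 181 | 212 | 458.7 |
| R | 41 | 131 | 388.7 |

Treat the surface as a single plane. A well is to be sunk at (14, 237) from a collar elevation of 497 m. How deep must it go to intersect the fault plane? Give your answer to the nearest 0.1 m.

Let the plane be z = a·E + b·N + c.
Q−P: 306a − 18b = 70.1;  R−P: 166a − 99b = 0.1.
Solving gives a = 0.25409, b = 0.42503.
Then c = 388.6 − a·-125 − b·230 = 322.60.
At (14, 237): z_contact = 3.56 + 100.73 + 322.60 = 426.89 m.
Depth below ground = 497 − 426.89 = 70.1 m.

70.1 m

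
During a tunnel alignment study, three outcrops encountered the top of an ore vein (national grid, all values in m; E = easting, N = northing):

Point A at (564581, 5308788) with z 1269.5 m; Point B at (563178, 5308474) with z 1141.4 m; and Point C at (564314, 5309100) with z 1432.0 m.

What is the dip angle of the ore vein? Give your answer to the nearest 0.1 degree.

Two edge vectors: Point A→Point B = (-1403, -314, -128.1), Point A→Point C = (-267, 312, 162.5).
Normal n = (Point A→Point B) × (Point A→Point C) = (-11057.8, 262190.2, -521574).
So ∂z/∂E = −n_x/n_z = −0.02120 and ∂z/∂N = −n_y/n_z = 0.50269.
Gradient magnitude |∇z| = √(a² + b²) = √(0.00045 + 0.25270) = 0.50314.
True dip = arctan(0.50314) = 26.7°, dipping toward S (azimuth ≈ 178°).

26.7°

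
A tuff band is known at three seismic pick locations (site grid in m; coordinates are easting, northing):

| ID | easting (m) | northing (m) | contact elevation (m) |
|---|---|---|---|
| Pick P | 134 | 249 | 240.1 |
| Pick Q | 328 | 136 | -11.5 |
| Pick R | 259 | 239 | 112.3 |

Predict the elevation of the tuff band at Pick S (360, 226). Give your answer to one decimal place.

Let the plane be z = a·easting + b·northing + c.
Pick Q−Pick P: 194a − 113b = −251.6;  Pick R−Pick P: 125a − 10b = −127.8.
Solving gives a = −0.97870, b = 0.54631.
Then c = 240.1 − a·134 − b·249 = 235.21.
At (360, 226): z = −352.3 + 123.5 + 235.21 = 6.3 m.

6.3 m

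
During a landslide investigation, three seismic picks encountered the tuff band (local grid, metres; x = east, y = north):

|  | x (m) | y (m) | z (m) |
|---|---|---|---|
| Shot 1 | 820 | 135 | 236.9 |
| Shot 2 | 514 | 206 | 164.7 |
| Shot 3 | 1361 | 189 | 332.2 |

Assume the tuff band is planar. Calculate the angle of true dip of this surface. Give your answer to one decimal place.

Two edge vectors: Shot 1→Shot 2 = (-306, 71, -72.2), Shot 1→Shot 3 = (541, 54, 95.3).
Normal n = (Shot 1→Shot 2) × (Shot 1→Shot 3) = (10665.1, -9898.4, -54935).
So ∂z/∂x = −n_x/n_z = 0.19414 and ∂z/∂y = −n_y/n_z = −0.18018.
Gradient magnitude |∇z| = √(a² + b²) = √(0.03769 + 0.03247) = 0.26487.
True dip = arctan(0.26487) = 14.8°, dipping toward NW (azimuth ≈ 313°).

14.8°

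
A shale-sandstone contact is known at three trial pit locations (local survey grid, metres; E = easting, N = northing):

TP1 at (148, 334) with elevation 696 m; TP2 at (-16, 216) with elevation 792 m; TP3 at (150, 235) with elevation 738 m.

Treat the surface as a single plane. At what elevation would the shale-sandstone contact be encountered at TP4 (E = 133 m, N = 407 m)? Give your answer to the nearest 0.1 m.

Let the plane be z = a·E + b·N + c.
TP2−TP1: −164a − 118b = 96;  TP3−TP1: 2a − 99b = 42.
Solving gives a = −0.27610, b = −0.42982.
Then c = 696 − a·148 − b·334 = 880.42.
At (133, 407): z = −36.7 − 174.9 + 880.42 = 668.8 m.

668.8 m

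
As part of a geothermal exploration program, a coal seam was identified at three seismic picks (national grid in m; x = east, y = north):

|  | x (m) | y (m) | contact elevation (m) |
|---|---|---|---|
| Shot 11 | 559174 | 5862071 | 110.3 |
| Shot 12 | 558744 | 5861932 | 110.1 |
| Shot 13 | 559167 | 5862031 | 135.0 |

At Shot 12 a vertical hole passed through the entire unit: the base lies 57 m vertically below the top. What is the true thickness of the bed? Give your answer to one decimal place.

Two edge vectors: Shot 11→Shot 12 = (-430, -139, -0.2), Shot 11→Shot 13 = (-7, -40, 24.7).
Normal n = (Shot 11→Shot 12) × (Shot 11→Shot 13) = (-3441.3, 10622.4, 16227).
So ∂z/∂x = −n_x/n_z = 0.21207 and ∂z/∂y = −n_y/n_z = −0.65461.
|∇z| = √(a²+b²) = 0.68811, so dip δ = arctan(0.68811) = 34.53°.
True thickness = vertical thickness × cos δ = 57 × cos 34.53° = 47.0 m.

47.0 m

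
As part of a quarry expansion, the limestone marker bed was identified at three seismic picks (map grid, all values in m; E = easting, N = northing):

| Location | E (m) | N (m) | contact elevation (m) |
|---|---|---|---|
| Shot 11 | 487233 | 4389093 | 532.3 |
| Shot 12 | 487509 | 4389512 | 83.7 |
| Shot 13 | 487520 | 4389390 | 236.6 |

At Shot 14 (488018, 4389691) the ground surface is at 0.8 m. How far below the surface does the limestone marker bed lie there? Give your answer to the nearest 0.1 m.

13.4 m

Two edge vectors: Shot 11→Shot 12 = (276, 419, -448.6), Shot 11→Shot 13 = (287, 297, -295.7).
Normal n = (Shot 11→Shot 12) × (Shot 11→Shot 13) = (9335.9, -47135, -38281).
So ∂z/∂E = −n_x/n_z = 0.243878164 and ∂z/∂N = −n_y/n_z = −1.231289674.
Intercept c from Shot 11: 532.3 − 118825.49 + 5404244.89 = 5285951.70.
At (488018, 4389691): z_contact = 119016.93 − 5404981.20 + 5285951.70 = -12.57 m.
Depth below ground = 0.8 − (-12.57) = 13.4 m.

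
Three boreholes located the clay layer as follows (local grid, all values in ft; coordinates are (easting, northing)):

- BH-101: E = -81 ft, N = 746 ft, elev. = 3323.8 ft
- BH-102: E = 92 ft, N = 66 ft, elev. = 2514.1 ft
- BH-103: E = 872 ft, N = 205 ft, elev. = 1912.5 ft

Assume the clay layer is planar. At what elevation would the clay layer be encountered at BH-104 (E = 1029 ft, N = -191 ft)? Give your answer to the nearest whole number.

Let the plane be z = a·E + b·N + c.
BH-102−BH-101: 173a − 680b = −809.7;  BH-103−BH-101: 953a − 541b = −1411.3.
Solving gives a = −0.94082, b = 0.95138.
Then c = 3323.8 − a·-81 − b·746 = 2537.86.
At (1029, -191): z = −968.1 − 181.7 + 2537.86 = 1388.0 ft.

1388 ft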